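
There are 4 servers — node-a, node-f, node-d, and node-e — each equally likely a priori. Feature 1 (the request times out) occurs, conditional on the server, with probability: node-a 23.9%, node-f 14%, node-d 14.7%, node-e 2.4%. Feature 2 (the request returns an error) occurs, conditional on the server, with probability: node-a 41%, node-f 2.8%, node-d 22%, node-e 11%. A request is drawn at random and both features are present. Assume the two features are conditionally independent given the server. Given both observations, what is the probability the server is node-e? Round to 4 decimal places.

0.0193

Since the prior is uniform, the posterior is proportional to the likelihood:
  node-a: 0.239 × 0.41 = 0.09799
  node-f: 0.14 × 0.028 = 0.00392
  node-d: 0.147 × 0.22 = 0.03234
  node-e: 0.024 × 0.11 = 0.00264
Sum = 0.13689.
P(node-e | evidence) = 0.00264 / 0.13689 ≈ 0.0193.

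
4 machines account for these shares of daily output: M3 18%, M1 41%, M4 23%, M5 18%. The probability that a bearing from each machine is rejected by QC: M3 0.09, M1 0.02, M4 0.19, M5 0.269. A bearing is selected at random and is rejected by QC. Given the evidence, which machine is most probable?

Unnormalized posteriors (prior × likelihood):
  M3: 0.18 × 0.09 = 0.0162
  M1: 0.41 × 0.02 = 0.0082
  M4: 0.23 × 0.19 = 0.0437
  M5: 0.18 × 0.269 = 0.04842
Sum = 0.11652.
Largest term belongs to M5, so M5 is most probable.

M5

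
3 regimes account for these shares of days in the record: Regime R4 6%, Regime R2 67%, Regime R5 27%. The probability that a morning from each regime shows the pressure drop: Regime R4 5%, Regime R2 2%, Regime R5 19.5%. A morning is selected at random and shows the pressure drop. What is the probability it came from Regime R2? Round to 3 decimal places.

By Bayes' rule, posterior ∝ prior × likelihood:
  Regime R4: 0.06 × 0.05 = 0.003
  Regime R2: 0.67 × 0.02 = 0.0134
  Regime R5: 0.27 × 0.195 = 0.05265
Sum = 0.06905.
P(Regime R2 | evidence) = 0.0134 / 0.06905 ≈ 0.194.

0.194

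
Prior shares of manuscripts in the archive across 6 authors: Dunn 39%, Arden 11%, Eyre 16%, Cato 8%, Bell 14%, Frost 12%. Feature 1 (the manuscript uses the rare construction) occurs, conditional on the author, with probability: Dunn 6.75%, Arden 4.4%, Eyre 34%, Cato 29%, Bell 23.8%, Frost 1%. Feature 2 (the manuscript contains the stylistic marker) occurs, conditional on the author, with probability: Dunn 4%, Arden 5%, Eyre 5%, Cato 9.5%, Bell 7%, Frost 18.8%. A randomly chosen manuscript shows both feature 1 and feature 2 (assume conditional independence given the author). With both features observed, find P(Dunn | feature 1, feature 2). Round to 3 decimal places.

0.120

Prior × likelihood for each hypothesis:
  Dunn: 0.39 × 0.0675 × 0.04 = 0.001053
  Arden: 0.11 × 0.044 × 0.05 = 0.000242
  Eyre: 0.16 × 0.34 × 0.05 = 0.00272
  Cato: 0.08 × 0.29 × 0.095 = 0.002204
  Bell: 0.14 × 0.238 × 0.07 = 0.0023324
  Frost: 0.12 × 0.01 × 0.188 = 0.0002256
Sum = 0.008777.
P(Dunn | evidence) = 0.001053 / 0.008777 ≈ 0.120.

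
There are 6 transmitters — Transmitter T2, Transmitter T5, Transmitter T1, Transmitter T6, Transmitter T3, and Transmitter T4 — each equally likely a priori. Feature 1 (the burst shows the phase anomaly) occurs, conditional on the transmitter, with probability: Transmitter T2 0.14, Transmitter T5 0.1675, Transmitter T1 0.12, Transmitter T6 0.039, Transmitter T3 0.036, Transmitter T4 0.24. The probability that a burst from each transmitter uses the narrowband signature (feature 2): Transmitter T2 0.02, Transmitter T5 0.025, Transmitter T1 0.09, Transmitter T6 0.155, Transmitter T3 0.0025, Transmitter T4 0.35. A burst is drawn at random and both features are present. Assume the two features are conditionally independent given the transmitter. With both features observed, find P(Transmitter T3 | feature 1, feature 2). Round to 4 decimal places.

Since the prior is uniform, the posterior is proportional to the likelihood:
  Transmitter T2: 0.14 × 0.02 = 0.0028
  Transmitter T5: 0.1675 × 0.025 = 0.0041875
  Transmitter T1: 0.12 × 0.09 = 0.0108
  Transmitter T6: 0.039 × 0.155 = 0.006045
  Transmitter T3: 0.036 × 0.0025 = 0.00009
  Transmitter T4: 0.24 × 0.35 = 0.084
Total = 0.1079225.
P(Transmitter T3 | evidence) = 0.00009 / 0.1079225 ≈ 0.0008.

0.0008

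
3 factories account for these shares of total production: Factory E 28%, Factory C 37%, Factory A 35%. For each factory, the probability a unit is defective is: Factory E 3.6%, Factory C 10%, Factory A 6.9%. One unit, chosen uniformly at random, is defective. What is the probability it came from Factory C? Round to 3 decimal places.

By Bayes' rule, posterior ∝ prior × likelihood:
  Factory E: 0.28 × 0.036 = 0.01008
  Factory C: 0.37 × 0.1 = 0.037
  Factory A: 0.35 × 0.069 = 0.02415
Total = 0.07123.
P(Factory C | evidence) = 0.037 / 0.07123 ≈ 0.519.

0.519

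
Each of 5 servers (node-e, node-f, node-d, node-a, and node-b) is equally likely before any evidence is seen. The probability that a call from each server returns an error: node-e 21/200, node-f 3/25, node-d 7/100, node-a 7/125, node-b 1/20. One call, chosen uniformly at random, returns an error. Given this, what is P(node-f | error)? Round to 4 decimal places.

Since the prior is uniform, the posterior is proportional to the likelihood:
  node-e: 0.105
  node-f: 0.12
  node-d: 0.07
  node-a: 0.056
  node-b: 0.05
Sum = 0.401.
P(node-f | evidence) = 0.12 / 0.401 ≈ 0.2993.

0.2993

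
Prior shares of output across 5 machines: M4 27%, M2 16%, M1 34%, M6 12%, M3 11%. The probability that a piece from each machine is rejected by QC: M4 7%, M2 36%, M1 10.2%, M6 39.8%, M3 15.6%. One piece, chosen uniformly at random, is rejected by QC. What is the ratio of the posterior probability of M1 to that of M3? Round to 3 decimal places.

2.021

Compute prior × likelihood for every hypothesis:
  M4: 0.27 × 0.07 = 0.0189
  M2: 0.16 × 0.36 = 0.0576
  M1: 0.34 × 0.102 = 0.03468
  M6: 0.12 × 0.398 = 0.04776
  M3: 0.11 × 0.156 = 0.01716
Normalizing constant = 0.1761.
The ratio is 0.03468 / 0.01716 (the normalizer cancels) = 2.021.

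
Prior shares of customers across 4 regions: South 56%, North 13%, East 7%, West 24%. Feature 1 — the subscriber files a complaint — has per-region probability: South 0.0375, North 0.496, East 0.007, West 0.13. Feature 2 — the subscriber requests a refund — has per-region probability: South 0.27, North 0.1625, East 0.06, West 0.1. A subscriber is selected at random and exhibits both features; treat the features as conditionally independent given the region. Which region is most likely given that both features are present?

By Bayes' rule, posterior ∝ prior × likelihood:
  South: 0.56 × 0.0375 × 0.27 = 0.00567
  North: 0.13 × 0.496 × 0.1625 = 0.010478
  East: 0.07 × 0.007 × 0.06 = 0.0000294
  West: 0.24 × 0.13 × 0.1 = 0.00312
Sum = 0.0192974.
Largest term belongs to North, so North is most probable.

North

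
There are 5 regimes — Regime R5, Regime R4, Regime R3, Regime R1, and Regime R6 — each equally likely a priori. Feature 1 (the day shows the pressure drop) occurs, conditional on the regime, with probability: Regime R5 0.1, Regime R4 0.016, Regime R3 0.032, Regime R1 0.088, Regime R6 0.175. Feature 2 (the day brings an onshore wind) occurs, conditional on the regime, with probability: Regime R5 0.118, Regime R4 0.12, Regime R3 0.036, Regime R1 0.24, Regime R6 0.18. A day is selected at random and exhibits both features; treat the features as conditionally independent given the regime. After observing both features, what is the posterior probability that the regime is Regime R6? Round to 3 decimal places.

0.467

With a uniform prior (1/5 each), posterior ∝ likelihood:
  Regime R5: 0.1 × 0.118 = 0.0118
  Regime R4: 0.016 × 0.12 = 0.00192
  Regime R3: 0.032 × 0.036 = 0.001152
  Regime R1: 0.088 × 0.24 = 0.02112
  Regime R6: 0.175 × 0.18 = 0.0315
Normalizing constant = 0.067492.
P(Regime R6 | evidence) = 0.0315 / 0.067492 ≈ 0.467.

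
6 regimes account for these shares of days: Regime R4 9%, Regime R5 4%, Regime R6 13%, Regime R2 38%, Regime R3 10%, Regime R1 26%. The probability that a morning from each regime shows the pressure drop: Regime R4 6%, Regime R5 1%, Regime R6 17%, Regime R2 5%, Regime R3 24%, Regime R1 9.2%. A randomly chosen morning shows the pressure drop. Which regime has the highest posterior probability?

Regime R3

Compute prior × likelihood for every hypothesis:
  Regime R4: 0.09 × 0.06 = 0.0054
  Regime R5: 0.04 × 0.01 = 0.0004
  Regime R6: 0.13 × 0.17 = 0.0221
  Regime R2: 0.38 × 0.05 = 0.019
  Regime R3: 0.1 × 0.24 = 0.024
  Regime R1: 0.26 × 0.092 = 0.02392
Total = 0.09482.
Largest term belongs to Regime R3, so Regime R3 is most probable.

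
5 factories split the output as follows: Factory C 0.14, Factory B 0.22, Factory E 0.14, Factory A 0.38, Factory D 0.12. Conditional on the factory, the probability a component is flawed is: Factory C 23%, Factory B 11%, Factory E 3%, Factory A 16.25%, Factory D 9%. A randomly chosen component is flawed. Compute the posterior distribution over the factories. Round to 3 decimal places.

Unnormalized posteriors (prior × likelihood):
  Factory C: 0.14 × 0.23 = 0.0322
  Factory B: 0.22 × 0.11 = 0.0242
  Factory E: 0.14 × 0.03 = 0.0042
  Factory A: 0.38 × 0.1625 = 0.06175
  Factory D: 0.12 × 0.09 = 0.0108
Normalizing constant = 0.13315.
P(Factory C | flawed) = 0.0322/0.13315 ≈ 0.242
P(Factory B | flawed) = 0.0242/0.13315 ≈ 0.182
P(Factory E | flawed) = 0.0042/0.13315 ≈ 0.032
P(Factory A | flawed) = 0.06175/0.13315 ≈ 0.464
P(Factory D | flawed) = 0.0108/0.13315 ≈ 0.081
(Check: 0.242+0.182+0.032+0.464+0.081 = 1.001.)

Factory C 0.242, Factory B 0.182, Factory E 0.032, Factory A 0.464, Factory D 0.081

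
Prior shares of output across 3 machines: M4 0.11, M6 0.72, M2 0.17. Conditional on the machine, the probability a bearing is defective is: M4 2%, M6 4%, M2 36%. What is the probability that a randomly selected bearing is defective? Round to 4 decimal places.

0.0922

Compute prior × likelihood for every hypothesis:
  M4: 0.11 × 0.02 = 0.0022
  M6: 0.72 × 0.04 = 0.0288
  M2: 0.17 × 0.36 = 0.0612
P(defective) = 0.0022 + 0.0288 + 0.0612 = 0.0922 → 0.0922.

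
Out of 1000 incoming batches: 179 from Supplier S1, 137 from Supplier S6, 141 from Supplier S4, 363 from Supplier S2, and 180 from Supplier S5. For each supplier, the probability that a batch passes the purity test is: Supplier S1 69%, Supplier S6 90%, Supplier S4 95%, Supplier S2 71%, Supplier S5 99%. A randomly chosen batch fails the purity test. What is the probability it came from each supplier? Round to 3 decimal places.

Taking complements, P(off-spec | each) = Supplier S1 0.31, Supplier S6 0.1, Supplier S4 0.05, Supplier S2 0.29, Supplier S5 0.01.
By Bayes' rule, posterior ∝ prior × likelihood:
  Supplier S1: 0.179 × 0.31 = 0.05549
  Supplier S6: 0.137 × 0.1 = 0.0137
  Supplier S4: 0.141 × 0.05 = 0.00705
  Supplier S2: 0.363 × 0.29 = 0.10527
  Supplier S5: 0.18 × 0.01 = 0.0018
Sum = 0.18331.
P(Supplier S1 | off-spec) = 0.05549/0.18331 ≈ 0.303
P(Supplier S6 | off-spec) = 0.0137/0.18331 ≈ 0.075
P(Supplier S4 | off-spec) = 0.00705/0.18331 ≈ 0.038
P(Supplier S2 | off-spec) = 0.10527/0.18331 ≈ 0.574
P(Supplier S5 | off-spec) = 0.0018/0.18331 ≈ 0.010

Supplier S1 0.303, Supplier S6 0.075, Supplier S4 0.038, Supplier S2 0.574, Supplier S5 0.010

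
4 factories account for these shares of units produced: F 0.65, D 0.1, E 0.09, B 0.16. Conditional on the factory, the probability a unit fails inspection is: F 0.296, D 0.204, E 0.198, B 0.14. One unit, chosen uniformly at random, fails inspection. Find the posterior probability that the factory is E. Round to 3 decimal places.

0.070

Prior × likelihood for each hypothesis:
  F: 0.65 × 0.296 = 0.1924
  D: 0.1 × 0.204 = 0.0204
  E: 0.09 × 0.198 = 0.01782
  B: 0.16 × 0.14 = 0.0224
Normalizing constant = 0.25302.
P(E | evidence) = 0.01782 / 0.25302 ≈ 0.070.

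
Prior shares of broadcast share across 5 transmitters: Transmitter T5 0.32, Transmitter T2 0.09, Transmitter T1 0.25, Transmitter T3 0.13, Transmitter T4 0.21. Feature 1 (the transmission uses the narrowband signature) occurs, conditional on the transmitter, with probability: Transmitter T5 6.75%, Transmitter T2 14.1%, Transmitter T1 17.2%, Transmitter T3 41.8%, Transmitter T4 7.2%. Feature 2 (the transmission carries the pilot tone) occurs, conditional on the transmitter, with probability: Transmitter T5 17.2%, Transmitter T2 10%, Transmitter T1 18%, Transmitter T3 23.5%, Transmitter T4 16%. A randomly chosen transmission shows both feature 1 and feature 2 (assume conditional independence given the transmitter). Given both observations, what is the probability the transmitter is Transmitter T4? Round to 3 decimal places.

0.087

Unnormalized posteriors (prior × likelihood):
  Transmitter T5: 0.32 × 0.0675 × 0.172 = 0.0037152
  Transmitter T2: 0.09 × 0.141 × 0.1 = 0.001269
  Transmitter T1: 0.25 × 0.172 × 0.18 = 0.00774
  Transmitter T3: 0.13 × 0.418 × 0.235 = 0.0127699
  Transmitter T4: 0.21 × 0.072 × 0.16 = 0.0024192
Normalizing constant = 0.0279133.
P(Transmitter T4 | evidence) = 0.0024192 / 0.0279133 ≈ 0.087.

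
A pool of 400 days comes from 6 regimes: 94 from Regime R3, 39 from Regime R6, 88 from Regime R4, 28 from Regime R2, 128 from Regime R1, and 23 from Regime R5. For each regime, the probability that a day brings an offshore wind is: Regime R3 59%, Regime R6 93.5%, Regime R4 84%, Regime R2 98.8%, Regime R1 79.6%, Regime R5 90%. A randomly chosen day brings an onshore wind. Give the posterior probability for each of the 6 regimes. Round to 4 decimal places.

Regime R3 0.4593, Regime R6 0.0302, Regime R4 0.1678, Regime R2 0.0040, Regime R1 0.3112, Regime R5 0.0274

Taking complements, P(onshore | each) = Regime R3 0.41, Regime R6 0.065, Regime R4 0.16, Regime R2 0.012, Regime R1 0.204, Regime R5 0.1.
By Bayes' rule, posterior ∝ prior × likelihood:
  Regime R3: 0.235 × 0.41 = 0.09635
  Regime R6: 0.0975 × 0.065 = 0.0063375
  Regime R4: 0.22 × 0.16 = 0.0352
  Regime R2: 0.07 × 0.012 = 0.00084
  Regime R1: 0.32 × 0.204 = 0.06528
  Regime R5: 0.0575 × 0.1 = 0.00575
Sum = 0.2097575.
P(Regime R3 | onshore) = 0.09635/0.2097575 ≈ 0.4593
P(Regime R6 | onshore) = 0.0063375/0.2097575 ≈ 0.0302
P(Regime R4 | onshore) = 0.0352/0.2097575 ≈ 0.1678
P(Regime R2 | onshore) = 0.00084/0.2097575 ≈ 0.0040
P(Regime R1 | onshore) = 0.06528/0.2097575 ≈ 0.3112
P(Regime R5 | onshore) = 0.00575/0.2097575 ≈ 0.0274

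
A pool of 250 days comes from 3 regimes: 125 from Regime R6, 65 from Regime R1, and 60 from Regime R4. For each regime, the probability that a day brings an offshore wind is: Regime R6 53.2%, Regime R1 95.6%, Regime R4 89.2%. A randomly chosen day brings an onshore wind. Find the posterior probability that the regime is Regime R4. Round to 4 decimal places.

0.0955

Taking complements, P(onshore | each) = Regime R6 0.468, Regime R1 0.044, Regime R4 0.108.
Prior × likelihood for each hypothesis:
  Regime R6: 0.5 × 0.468 = 0.234
  Regime R1: 0.26 × 0.044 = 0.01144
  Regime R4: 0.24 × 0.108 = 0.02592
Sum = 0.27136.
P(Regime R4 | evidence) = 0.02592 / 0.27136 ≈ 0.0955.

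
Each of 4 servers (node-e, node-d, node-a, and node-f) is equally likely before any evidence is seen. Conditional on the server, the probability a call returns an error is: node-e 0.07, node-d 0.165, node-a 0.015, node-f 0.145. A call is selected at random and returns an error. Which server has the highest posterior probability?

node-d

With a uniform prior (1/4 each), posterior ∝ likelihood:
  node-e: 0.07
  node-d: 0.165
  node-a: 0.015
  node-f: 0.145
Total = 0.395.
Largest term belongs to node-d, so node-d is most probable.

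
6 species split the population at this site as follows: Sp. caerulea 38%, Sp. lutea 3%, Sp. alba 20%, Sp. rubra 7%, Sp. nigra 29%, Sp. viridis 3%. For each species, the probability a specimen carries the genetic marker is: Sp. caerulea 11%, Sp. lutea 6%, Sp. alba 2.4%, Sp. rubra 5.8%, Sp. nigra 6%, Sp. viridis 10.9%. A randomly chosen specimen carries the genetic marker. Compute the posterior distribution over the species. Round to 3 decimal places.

Prior × likelihood for each hypothesis:
  Sp. caerulea: 0.38 × 0.11 = 0.0418
  Sp. lutea: 0.03 × 0.06 = 0.0018
  Sp. alba: 0.2 × 0.024 = 0.0048
  Sp. rubra: 0.07 × 0.058 = 0.00406
  Sp. nigra: 0.29 × 0.06 = 0.0174
  Sp. viridis: 0.03 × 0.109 = 0.00327
Sum = 0.07313.
P(Sp. caerulea | marker) = 0.0418/0.07313 ≈ 0.572
P(Sp. lutea | marker) = 0.0018/0.07313 ≈ 0.025
P(Sp. alba | marker) = 0.0048/0.07313 ≈ 0.066
P(Sp. rubra | marker) = 0.00406/0.07313 ≈ 0.056
P(Sp. nigra | marker) = 0.0174/0.07313 ≈ 0.238
P(Sp. viridis | marker) = 0.00327/0.07313 ≈ 0.045

Sp. caerulea 0.572, Sp. lutea 0.025, Sp. alba 0.066, Sp. rubra 0.056, Sp. nigra 0.238, Sp. viridis 0.045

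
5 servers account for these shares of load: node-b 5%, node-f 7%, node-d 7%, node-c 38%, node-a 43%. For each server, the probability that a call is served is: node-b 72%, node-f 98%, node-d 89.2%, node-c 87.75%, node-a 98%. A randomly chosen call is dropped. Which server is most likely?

Taking complements, P(dropped | each) = node-b 0.28, node-f 0.02, node-d 0.108, node-c 0.1225, node-a 0.02.
Compute prior × likelihood for every hypothesis:
  node-b: 0.05 × 0.28 = 0.014
  node-f: 0.07 × 0.02 = 0.0014
  node-d: 0.07 × 0.108 = 0.00756
  node-c: 0.38 × 0.1225 = 0.04655
  node-a: 0.43 × 0.02 = 0.0086
Normalizing constant = 0.07811.
Largest term belongs to node-c, so node-c is most probable.

node-c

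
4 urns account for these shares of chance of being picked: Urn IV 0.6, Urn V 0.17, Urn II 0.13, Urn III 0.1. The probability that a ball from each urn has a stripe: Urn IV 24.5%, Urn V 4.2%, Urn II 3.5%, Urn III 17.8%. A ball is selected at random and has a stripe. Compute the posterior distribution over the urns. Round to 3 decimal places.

Urn IV 0.833, Urn V 0.040, Urn II 0.026, Urn III 0.101

Unnormalized posteriors (prior × likelihood):
  Urn IV: 0.6 × 0.245 = 0.147
  Urn V: 0.17 × 0.042 = 0.00714
  Urn II: 0.13 × 0.035 = 0.00455
  Urn III: 0.1 × 0.178 = 0.0178
Sum = 0.17649.
P(Urn IV | striped) = 0.147/0.17649 ≈ 0.833
P(Urn V | striped) = 0.00714/0.17649 ≈ 0.040
P(Urn II | striped) = 0.00455/0.17649 ≈ 0.026
P(Urn III | striped) = 0.0178/0.17649 ≈ 0.101
(Check: 0.833+0.040+0.026+0.101 = 1.000.)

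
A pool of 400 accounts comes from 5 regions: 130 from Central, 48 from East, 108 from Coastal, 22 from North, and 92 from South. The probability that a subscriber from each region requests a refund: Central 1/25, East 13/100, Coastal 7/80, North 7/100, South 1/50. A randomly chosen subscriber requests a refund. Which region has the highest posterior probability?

Coastal

Unnormalized posteriors (prior × likelihood):
  Central: 0.325 × 0.04 = 0.013
  East: 0.12 × 0.13 = 0.0156
  Coastal: 0.27 × 0.0875 = 0.023625
  North: 0.055 × 0.07 = 0.00385
  South: 0.23 × 0.02 = 0.0046
Total = 0.060675.
Largest term belongs to Coastal, so Coastal is most probable.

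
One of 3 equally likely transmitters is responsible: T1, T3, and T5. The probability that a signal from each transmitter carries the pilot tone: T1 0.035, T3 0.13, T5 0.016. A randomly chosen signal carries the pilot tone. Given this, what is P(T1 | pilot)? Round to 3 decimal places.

0.193

Since the prior is uniform, the posterior is proportional to the likelihood:
  T1: 0.035
  T3: 0.13
  T5: 0.016
Normalizing constant = 0.181.
P(T1 | evidence) = 0.035 / 0.181 ≈ 0.193.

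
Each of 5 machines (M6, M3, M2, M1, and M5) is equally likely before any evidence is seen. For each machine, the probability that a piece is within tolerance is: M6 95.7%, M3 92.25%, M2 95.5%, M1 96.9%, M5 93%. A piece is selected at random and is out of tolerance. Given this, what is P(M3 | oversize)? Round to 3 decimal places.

Taking complements, P(oversize | each) = M6 0.043, M3 0.0775, M2 0.045, M1 0.031, M5 0.07.
With a uniform prior (1/5 each), posterior ∝ likelihood:
  M6: 0.043
  M3: 0.0775
  M2: 0.045
  M1: 0.031
  M5: 0.07
Sum = 0.2665.
P(M3 | evidence) = 0.0775 / 0.2665 ≈ 0.291.

0.291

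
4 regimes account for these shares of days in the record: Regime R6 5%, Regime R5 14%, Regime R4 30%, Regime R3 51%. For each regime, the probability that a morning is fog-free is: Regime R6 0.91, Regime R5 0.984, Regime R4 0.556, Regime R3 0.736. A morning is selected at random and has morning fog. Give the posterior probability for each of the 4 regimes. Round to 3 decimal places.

Regime R6 0.016, Regime R5 0.008, Regime R4 0.485, Regime R3 0.490

Taking complements, P(fog | each) = Regime R6 0.09, Regime R5 0.016, Regime R4 0.444, Regime R3 0.264.
Compute prior × likelihood for every hypothesis:
  Regime R6: 0.05 × 0.09 = 0.0045
  Regime R5: 0.14 × 0.016 = 0.00224
  Regime R4: 0.3 × 0.444 = 0.1332
  Regime R3: 0.51 × 0.264 = 0.13464
Sum = 0.27458.
P(Regime R6 | fog) = 0.0045/0.27458 ≈ 0.016
P(Regime R5 | fog) = 0.00224/0.27458 ≈ 0.008
P(Regime R4 | fog) = 0.1332/0.27458 ≈ 0.485
P(Regime R3 | fog) = 0.13464/0.27458 ≈ 0.490
(Check: 0.016+0.008+0.485+0.490 = 0.999.)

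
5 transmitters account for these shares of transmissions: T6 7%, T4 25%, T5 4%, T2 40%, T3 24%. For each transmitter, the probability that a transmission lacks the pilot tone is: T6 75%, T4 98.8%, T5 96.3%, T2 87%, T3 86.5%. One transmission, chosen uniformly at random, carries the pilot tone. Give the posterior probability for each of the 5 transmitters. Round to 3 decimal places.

Taking complements, P(pilot | each) = T6 0.25, T4 0.012, T5 0.037, T2 0.13, T3 0.135.
Compute prior × likelihood for every hypothesis:
  T6: 0.07 × 0.25 = 0.0175
  T4: 0.25 × 0.012 = 0.003
  T5: 0.04 × 0.037 = 0.00148
  T2: 0.4 × 0.13 = 0.052
  T3: 0.24 × 0.135 = 0.0324
Sum = 0.10638.
P(T6 | pilot) = 0.0175/0.10638 ≈ 0.165
P(T4 | pilot) = 0.003/0.10638 ≈ 0.028
P(T5 | pilot) = 0.00148/0.10638 ≈ 0.014
P(T2 | pilot) = 0.052/0.10638 ≈ 0.489
P(T3 | pilot) = 0.0324/0.10638 ≈ 0.305
(Check: 0.165+0.028+0.014+0.489+0.305 = 1.001.)

T6 0.165, T4 0.028, T5 0.014, T2 0.489, T3 0.305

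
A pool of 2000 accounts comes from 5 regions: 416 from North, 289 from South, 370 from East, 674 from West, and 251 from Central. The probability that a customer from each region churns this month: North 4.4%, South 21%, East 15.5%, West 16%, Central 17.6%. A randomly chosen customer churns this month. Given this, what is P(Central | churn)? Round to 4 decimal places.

0.1532

Unnormalized posteriors (prior × likelihood):
  North: 0.208 × 0.044 = 0.009152
  South: 0.1445 × 0.21 = 0.030345
  East: 0.185 × 0.155 = 0.028675
  West: 0.337 × 0.16 = 0.05392
  Central: 0.1255 × 0.176 = 0.022088
Normalizing constant = 0.14418.
P(Central | evidence) = 0.022088 / 0.14418 ≈ 0.1532.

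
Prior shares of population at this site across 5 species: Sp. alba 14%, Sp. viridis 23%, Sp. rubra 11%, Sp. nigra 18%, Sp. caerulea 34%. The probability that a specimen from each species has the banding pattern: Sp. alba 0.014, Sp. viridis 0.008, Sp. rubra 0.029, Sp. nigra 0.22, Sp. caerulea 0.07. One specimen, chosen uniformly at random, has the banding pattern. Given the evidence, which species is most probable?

Prior × likelihood for each hypothesis:
  Sp. alba: 0.14 × 0.014 = 0.00196
  Sp. viridis: 0.23 × 0.008 = 0.00184
  Sp. rubra: 0.11 × 0.029 = 0.00319
  Sp. nigra: 0.18 × 0.22 = 0.0396
  Sp. caerulea: 0.34 × 0.07 = 0.0238
Normalizing constant = 0.07039.
Largest term belongs to Sp. nigra, so Sp. nigra is most probable.

Sp. nigra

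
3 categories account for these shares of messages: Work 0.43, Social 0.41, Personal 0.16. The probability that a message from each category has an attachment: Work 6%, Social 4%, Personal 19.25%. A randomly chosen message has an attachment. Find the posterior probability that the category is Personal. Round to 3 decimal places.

0.422

Compute prior × likelihood for every hypothesis:
  Work: 0.43 × 0.06 = 0.0258
  Social: 0.41 × 0.04 = 0.0164
  Personal: 0.16 × 0.1925 = 0.0308
Normalizing constant = 0.073.
P(Personal | evidence) = 0.0308 / 0.073 ≈ 0.422.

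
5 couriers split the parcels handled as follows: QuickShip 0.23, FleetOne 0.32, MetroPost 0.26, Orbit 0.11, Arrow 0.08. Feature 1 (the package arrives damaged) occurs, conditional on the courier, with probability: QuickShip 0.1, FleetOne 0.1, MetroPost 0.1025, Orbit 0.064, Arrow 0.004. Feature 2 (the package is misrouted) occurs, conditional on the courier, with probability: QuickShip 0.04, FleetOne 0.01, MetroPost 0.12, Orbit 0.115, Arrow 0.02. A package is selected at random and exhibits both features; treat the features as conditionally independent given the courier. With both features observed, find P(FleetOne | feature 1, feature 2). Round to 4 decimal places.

0.0609

Compute prior × likelihood for every hypothesis:
  QuickShip: 0.23 × 0.1 × 0.04 = 0.00092
  FleetOne: 0.32 × 0.1 × 0.01 = 0.00032
  MetroPost: 0.26 × 0.1025 × 0.12 = 0.003198
  Orbit: 0.11 × 0.064 × 0.115 = 0.0008096
  Arrow: 0.08 × 0.004 × 0.02 = 0.0000064
Sum = 0.005254.
P(FleetOne | evidence) = 0.00032 / 0.005254 ≈ 0.0609.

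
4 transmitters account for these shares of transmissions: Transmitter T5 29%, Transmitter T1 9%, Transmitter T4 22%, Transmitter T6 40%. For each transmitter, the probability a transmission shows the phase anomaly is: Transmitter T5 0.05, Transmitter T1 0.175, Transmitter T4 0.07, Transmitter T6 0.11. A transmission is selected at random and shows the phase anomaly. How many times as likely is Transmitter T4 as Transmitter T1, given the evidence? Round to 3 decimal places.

0.978

Unnormalized posteriors (prior × likelihood):
  Transmitter T5: 0.29 × 0.05 = 0.0145
  Transmitter T1: 0.09 × 0.175 = 0.01575
  Transmitter T4: 0.22 × 0.07 = 0.0154
  Transmitter T6: 0.4 × 0.11 = 0.044
Normalizing constant = 0.08965.
The ratio is 0.0154 / 0.01575 (the normalizer cancels) = 0.978.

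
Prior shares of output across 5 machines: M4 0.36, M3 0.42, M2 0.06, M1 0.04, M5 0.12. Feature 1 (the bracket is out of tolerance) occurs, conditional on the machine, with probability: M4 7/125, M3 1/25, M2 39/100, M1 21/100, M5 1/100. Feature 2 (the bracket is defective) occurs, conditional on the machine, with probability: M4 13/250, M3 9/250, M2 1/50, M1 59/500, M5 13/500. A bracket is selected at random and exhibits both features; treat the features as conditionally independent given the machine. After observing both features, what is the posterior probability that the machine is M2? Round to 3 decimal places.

Compute prior × likelihood for every hypothesis:
  M4: 0.36 × 0.056 × 0.052 = 0.00104832
  M3: 0.42 × 0.04 × 0.036 = 0.0006048
  M2: 0.06 × 0.39 × 0.02 = 0.000468
  M1: 0.04 × 0.21 × 0.118 = 0.0009912
  M5: 0.12 × 0.01 × 0.026 = 0.0000312
Total = 0.00314352.
P(M2 | evidence) = 0.000468 / 0.00314352 ≈ 0.149.

0.149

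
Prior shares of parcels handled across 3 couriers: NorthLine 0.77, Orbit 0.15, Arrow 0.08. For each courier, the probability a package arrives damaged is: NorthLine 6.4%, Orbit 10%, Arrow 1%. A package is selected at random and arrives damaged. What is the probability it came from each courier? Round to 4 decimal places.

By Bayes' rule, posterior ∝ prior × likelihood:
  NorthLine: 0.77 × 0.064 = 0.04928
  Orbit: 0.15 × 0.1 = 0.015
  Arrow: 0.08 × 0.01 = 0.0008
Normalizing constant = 0.06508.
P(NorthLine | damaged) = 0.04928/0.06508 ≈ 0.7572
P(Orbit | damaged) = 0.015/0.06508 ≈ 0.2305
P(Arrow | damaged) = 0.0008/0.06508 ≈ 0.0123
(Check: 0.7572+0.2305+0.0123 = 1.0000.)

NorthLine 0.7572, Orbit 0.2305, Arrow 0.0123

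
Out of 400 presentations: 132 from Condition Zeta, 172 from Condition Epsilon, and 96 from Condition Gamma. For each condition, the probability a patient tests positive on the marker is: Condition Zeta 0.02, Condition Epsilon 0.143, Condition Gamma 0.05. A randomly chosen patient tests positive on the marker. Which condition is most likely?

Prior × likelihood for each hypothesis:
  Condition Zeta: 0.33 × 0.02 = 0.0066
  Condition Epsilon: 0.43 × 0.143 = 0.06149
  Condition Gamma: 0.24 × 0.05 = 0.012
Total = 0.08009.
Largest term belongs to Condition Epsilon, so Condition Epsilon is most probable.

Condition Epsilon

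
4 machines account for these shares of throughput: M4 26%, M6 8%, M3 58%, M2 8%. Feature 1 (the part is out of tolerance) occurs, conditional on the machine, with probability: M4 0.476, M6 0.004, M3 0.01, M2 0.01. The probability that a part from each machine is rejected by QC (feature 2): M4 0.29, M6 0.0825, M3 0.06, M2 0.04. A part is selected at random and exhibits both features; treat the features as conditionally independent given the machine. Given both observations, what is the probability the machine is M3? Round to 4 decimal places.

Compute prior × likelihood for every hypothesis:
  M4: 0.26 × 0.476 × 0.29 = 0.0358904
  M6: 0.08 × 0.004 × 0.0825 = 0.0000264
  M3: 0.58 × 0.01 × 0.06 = 0.000348
  M2: 0.08 × 0.01 × 0.04 = 0.000032
Normalizing constant = 0.0362968.
P(M3 | evidence) = 0.000348 / 0.0362968 ≈ 0.0096.

0.0096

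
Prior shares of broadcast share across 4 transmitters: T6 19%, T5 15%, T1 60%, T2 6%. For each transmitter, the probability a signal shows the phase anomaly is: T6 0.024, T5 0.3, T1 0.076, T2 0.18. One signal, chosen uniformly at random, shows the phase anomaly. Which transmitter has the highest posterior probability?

T1

Compute prior × likelihood for every hypothesis:
  T6: 0.19 × 0.024 = 0.00456
  T5: 0.15 × 0.3 = 0.045
  T1: 0.6 × 0.076 = 0.0456
  T2: 0.06 × 0.18 = 0.0108
Normalizing constant = 0.10596.
Largest term belongs to T1, so T1 is most probable.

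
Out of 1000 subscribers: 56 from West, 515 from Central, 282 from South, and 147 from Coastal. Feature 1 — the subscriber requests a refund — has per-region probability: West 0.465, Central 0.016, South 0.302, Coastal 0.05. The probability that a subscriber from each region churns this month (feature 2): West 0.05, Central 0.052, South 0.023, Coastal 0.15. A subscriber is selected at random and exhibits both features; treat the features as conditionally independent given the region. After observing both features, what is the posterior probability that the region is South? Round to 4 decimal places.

Compute prior × likelihood for every hypothesis:
  West: 0.056 × 0.465 × 0.05 = 0.001302
  Central: 0.515 × 0.016 × 0.052 = 0.00042848
  South: 0.282 × 0.302 × 0.023 = 0.001958772
  Coastal: 0.147 × 0.05 × 0.15 = 0.0011025
Normalizing constant = 0.004791752.
P(South | evidence) = 0.001958772 / 0.004791752 ≈ 0.4088.

0.4088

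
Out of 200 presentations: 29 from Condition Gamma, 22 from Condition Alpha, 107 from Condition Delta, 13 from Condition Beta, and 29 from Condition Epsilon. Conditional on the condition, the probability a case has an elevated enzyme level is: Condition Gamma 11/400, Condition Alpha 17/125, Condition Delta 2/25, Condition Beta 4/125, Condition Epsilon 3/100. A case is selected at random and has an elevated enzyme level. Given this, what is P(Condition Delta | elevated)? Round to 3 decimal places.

0.628

Compute prior × likelihood for every hypothesis:
  Condition Gamma: 0.145 × 0.0275 = 0.0039875
  Condition Alpha: 0.11 × 0.136 = 0.01496
  Condition Delta: 0.535 × 0.08 = 0.0428
  Condition Beta: 0.065 × 0.032 = 0.00208
  Condition Epsilon: 0.145 × 0.03 = 0.00435
Sum = 0.0681775.
P(Condition Delta | evidence) = 0.0428 / 0.0681775 ≈ 0.628.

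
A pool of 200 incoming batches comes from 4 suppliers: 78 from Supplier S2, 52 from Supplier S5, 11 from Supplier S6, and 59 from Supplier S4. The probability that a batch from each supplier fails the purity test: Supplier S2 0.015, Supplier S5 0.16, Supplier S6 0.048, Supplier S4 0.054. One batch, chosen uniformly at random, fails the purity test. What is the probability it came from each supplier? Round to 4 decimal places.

Unnormalized posteriors (prior × likelihood):
  Supplier S2: 0.39 × 0.015 = 0.00585
  Supplier S5: 0.26 × 0.16 = 0.0416
  Supplier S6: 0.055 × 0.048 = 0.00264
  Supplier S4: 0.295 × 0.054 = 0.01593
Normalizing constant = 0.06602.
P(Supplier S2 | off-spec) = 0.00585/0.06602 ≈ 0.0886
P(Supplier S5 | off-spec) = 0.0416/0.06602 ≈ 0.6301
P(Supplier S6 | off-spec) = 0.00264/0.06602 ≈ 0.0400
P(Supplier S4 | off-spec) = 0.01593/0.06602 ≈ 0.2413

Supplier S2 0.0886, Supplier S5 0.6301, Supplier S6 0.0400, Supplier S4 0.2413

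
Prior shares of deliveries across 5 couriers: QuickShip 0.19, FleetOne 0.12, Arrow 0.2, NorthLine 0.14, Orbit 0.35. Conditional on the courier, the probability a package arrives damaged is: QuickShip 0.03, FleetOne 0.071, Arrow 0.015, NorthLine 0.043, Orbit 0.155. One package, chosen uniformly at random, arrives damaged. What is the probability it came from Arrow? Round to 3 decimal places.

0.039

Compute prior × likelihood for every hypothesis:
  QuickShip: 0.19 × 0.03 = 0.0057
  FleetOne: 0.12 × 0.071 = 0.00852
  Arrow: 0.2 × 0.015 = 0.003
  NorthLine: 0.14 × 0.043 = 0.00602
  Orbit: 0.35 × 0.155 = 0.05425
Normalizing constant = 0.07749.
P(Arrow | evidence) = 0.003 / 0.07749 ≈ 0.039.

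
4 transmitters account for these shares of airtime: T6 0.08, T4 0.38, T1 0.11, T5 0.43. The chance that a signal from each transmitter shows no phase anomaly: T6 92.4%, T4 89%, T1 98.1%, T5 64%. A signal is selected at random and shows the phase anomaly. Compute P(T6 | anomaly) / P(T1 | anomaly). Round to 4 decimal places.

Taking complements, P(anomaly | each) = T6 0.076, T4 0.11, T1 0.019, T5 0.36.
By Bayes' rule, posterior ∝ prior × likelihood:
  T6: 0.08 × 0.076 = 0.00608
  T4: 0.38 × 0.11 = 0.0418
  T1: 0.11 × 0.019 = 0.00209
  T5: 0.43 × 0.36 = 0.1548
Normalizing constant = 0.20477.
The ratio is 0.00608 / 0.00209 (the normalizer cancels) = 2.9091.

2.9091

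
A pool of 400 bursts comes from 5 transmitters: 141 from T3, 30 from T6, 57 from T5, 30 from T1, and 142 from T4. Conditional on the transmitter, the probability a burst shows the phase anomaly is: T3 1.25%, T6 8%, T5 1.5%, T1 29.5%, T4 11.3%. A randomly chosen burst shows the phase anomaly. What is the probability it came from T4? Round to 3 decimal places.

0.536

Compute prior × likelihood for every hypothesis:
  T3: 0.3525 × 0.0125 = 0.00440625
  T6: 0.075 × 0.08 = 0.006
  T5: 0.1425 × 0.015 = 0.0021375
  T1: 0.075 × 0.295 = 0.022125
  T4: 0.355 × 0.113 = 0.040115
Normalizing constant = 0.07478375.
P(T4 | evidence) = 0.040115 / 0.07478375 ≈ 0.536.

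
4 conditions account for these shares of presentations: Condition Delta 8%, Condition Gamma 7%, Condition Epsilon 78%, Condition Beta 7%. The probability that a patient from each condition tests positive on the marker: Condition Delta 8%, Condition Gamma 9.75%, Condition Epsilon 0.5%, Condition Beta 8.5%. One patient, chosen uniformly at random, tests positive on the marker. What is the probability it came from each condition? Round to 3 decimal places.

Condition Delta 0.277, Condition Gamma 0.296, Condition Epsilon 0.169, Condition Beta 0.258

By Bayes' rule, posterior ∝ prior × likelihood:
  Condition Delta: 0.08 × 0.08 = 0.0064
  Condition Gamma: 0.07 × 0.0975 = 0.006825
  Condition Epsilon: 0.78 × 0.005 = 0.0039
  Condition Beta: 0.07 × 0.085 = 0.00595
Sum = 0.023075.
P(Condition Delta | marker-positive) = 0.0064/0.023075 ≈ 0.277
P(Condition Gamma | marker-positive) = 0.006825/0.023075 ≈ 0.296
P(Condition Epsilon | marker-positive) = 0.0039/0.023075 ≈ 0.169
P(Condition Beta | marker-positive) = 0.00595/0.023075 ≈ 0.258
(Check: 0.277+0.296+0.169+0.258 = 1.000.)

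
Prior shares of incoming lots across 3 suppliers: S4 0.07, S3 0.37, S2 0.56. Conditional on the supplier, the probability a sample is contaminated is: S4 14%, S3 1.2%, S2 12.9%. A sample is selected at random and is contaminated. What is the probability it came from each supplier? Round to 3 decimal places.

S4 0.113, S3 0.051, S2 0.835

By Bayes' rule, posterior ∝ prior × likelihood:
  S4: 0.07 × 0.14 = 0.0098
  S3: 0.37 × 0.012 = 0.00444
  S2: 0.56 × 0.129 = 0.07224
Normalizing constant = 0.08648.
P(S4 | contaminated) = 0.0098/0.08648 ≈ 0.113
P(S3 | contaminated) = 0.00444/0.08648 ≈ 0.051
P(S2 | contaminated) = 0.07224/0.08648 ≈ 0.835
(Check: 0.113+0.051+0.835 = 0.999.)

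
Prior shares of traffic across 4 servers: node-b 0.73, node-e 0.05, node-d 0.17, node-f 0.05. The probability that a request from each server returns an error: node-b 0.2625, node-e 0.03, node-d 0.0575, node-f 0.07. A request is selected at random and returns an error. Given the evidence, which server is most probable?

node-b

Prior × likelihood for each hypothesis:
  node-b: 0.73 × 0.2625 = 0.191625
  node-e: 0.05 × 0.03 = 0.0015
  node-d: 0.17 × 0.0575 = 0.009775
  node-f: 0.05 × 0.07 = 0.0035
Sum = 0.2064.
Largest term belongs to node-b, so node-b is most probable.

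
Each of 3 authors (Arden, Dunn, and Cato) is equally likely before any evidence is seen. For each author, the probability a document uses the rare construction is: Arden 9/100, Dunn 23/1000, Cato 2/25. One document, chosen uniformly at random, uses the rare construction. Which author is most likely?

Arden

With a uniform prior (1/3 each), posterior ∝ likelihood:
  Arden: 0.09
  Dunn: 0.023
  Cato: 0.08
Total = 0.193.
Largest term belongs to Arden, so Arden is most probable.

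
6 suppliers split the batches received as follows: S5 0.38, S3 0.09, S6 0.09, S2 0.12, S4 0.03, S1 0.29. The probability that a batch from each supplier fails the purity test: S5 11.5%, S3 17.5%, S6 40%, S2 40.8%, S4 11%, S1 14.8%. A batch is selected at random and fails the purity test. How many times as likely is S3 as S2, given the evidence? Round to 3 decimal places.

0.322

By Bayes' rule, posterior ∝ prior × likelihood:
  S5: 0.38 × 0.115 = 0.0437
  S3: 0.09 × 0.175 = 0.01575
  S6: 0.09 × 0.4 = 0.036
  S2: 0.12 × 0.408 = 0.04896
  S4: 0.03 × 0.11 = 0.0033
  S1: 0.29 × 0.148 = 0.04292
Normalizing constant = 0.19063.
The ratio is 0.01575 / 0.04896 (the normalizer cancels) = 0.322.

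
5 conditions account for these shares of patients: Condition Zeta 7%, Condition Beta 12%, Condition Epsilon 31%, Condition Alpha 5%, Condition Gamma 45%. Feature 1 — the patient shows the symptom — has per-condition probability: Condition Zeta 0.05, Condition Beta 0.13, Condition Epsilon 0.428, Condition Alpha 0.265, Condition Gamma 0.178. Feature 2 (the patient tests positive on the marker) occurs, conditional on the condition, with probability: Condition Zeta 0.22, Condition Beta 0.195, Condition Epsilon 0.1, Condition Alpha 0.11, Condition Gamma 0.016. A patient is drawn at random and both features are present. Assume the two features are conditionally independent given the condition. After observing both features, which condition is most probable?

By Bayes' rule, posterior ∝ prior × likelihood:
  Condition Zeta: 0.07 × 0.05 × 0.22 = 0.00077
  Condition Beta: 0.12 × 0.13 × 0.195 = 0.003042
  Condition Epsilon: 0.31 × 0.428 × 0.1 = 0.013268
  Condition Alpha: 0.05 × 0.265 × 0.11 = 0.0014575
  Condition Gamma: 0.45 × 0.178 × 0.016 = 0.0012816
Sum = 0.0198191.
Largest term belongs to Condition Epsilon, so Condition Epsilon is most probable.

Condition Epsilon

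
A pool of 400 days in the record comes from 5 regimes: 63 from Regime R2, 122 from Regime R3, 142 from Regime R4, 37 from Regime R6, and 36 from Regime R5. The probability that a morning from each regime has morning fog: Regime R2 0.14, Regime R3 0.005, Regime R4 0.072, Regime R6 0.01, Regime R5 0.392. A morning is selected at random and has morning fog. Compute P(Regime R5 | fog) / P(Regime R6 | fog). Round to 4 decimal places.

38.1405

Compute prior × likelihood for every hypothesis:
  Regime R2: 0.1575 × 0.14 = 0.02205
  Regime R3: 0.305 × 0.005 = 0.001525
  Regime R4: 0.355 × 0.072 = 0.02556
  Regime R6: 0.0925 × 0.01 = 0.000925
  Regime R5: 0.09 × 0.392 = 0.03528
Sum = 0.08534.
The ratio is 0.03528 / 0.000925 (the normalizer cancels) = 38.1405.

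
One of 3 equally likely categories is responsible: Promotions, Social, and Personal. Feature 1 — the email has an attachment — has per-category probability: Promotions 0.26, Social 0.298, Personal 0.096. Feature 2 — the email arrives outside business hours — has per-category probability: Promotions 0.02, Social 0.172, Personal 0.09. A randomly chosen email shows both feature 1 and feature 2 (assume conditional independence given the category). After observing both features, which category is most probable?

Since the prior is uniform, the posterior is proportional to the likelihood:
  Promotions: 0.26 × 0.02 = 0.0052
  Social: 0.298 × 0.172 = 0.051256
  Personal: 0.096 × 0.09 = 0.00864
Normalizing constant = 0.065096.
Largest term belongs to Social, so Social is most probable.

Social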